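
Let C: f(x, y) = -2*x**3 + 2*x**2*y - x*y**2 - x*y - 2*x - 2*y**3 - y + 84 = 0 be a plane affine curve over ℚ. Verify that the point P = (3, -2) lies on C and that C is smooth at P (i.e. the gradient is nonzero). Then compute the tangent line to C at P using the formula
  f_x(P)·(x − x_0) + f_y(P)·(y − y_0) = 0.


Tangent line at P: -82*x + 2*y + 250 = 0.

Step 1: f(3, -2) = 0, so P lies on C.
Step 2: partial derivatives
  f_x(x, y) = -6*x**2 + 4*x*y - y**2 - y - 2, f_y(x, y) = 2*x**2 - 2*x*y - x - 6*y**2 - 1.
  f_x(P) = -82, f_y(P) = 2 (gradient nonzero, so P is smooth).
Step 3: tangent line at P: -82·(x − 3) + 2·(y − -2) = 0.
Expanding: -82*x + 2*y + 250 = 0.


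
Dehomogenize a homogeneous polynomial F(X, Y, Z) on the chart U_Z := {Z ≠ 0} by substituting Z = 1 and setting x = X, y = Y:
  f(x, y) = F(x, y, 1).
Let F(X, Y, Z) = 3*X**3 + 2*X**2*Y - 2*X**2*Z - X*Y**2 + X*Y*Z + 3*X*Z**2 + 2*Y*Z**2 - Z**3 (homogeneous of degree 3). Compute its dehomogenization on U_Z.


f(x, y) = 3*x**3 + 2*x**2*y - 2*x**2 - x*y**2 + x*y + 3*x + 2*y - 1

On U_Z we set Z = 1. Each monomial c·X^i·Y^j·Z^k in F becomes c·x^i·y^j·1^k = c·x^i·y^j.
Substituting Z = 1: F(X, Y, 1) = 3*x**3 + 2*x**2*y - 2*x**2 - x*y**2 + x*y + 3*x + 2*y - 1.
Note: deg(f) ≤ deg(F) = 3; strict inequality happens when F is divisible by Z (lost terms).


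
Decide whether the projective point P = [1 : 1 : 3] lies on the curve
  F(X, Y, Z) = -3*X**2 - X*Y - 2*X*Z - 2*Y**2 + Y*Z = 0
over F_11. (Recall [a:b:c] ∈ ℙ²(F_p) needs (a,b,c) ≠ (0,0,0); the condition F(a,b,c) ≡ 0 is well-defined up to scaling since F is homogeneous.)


F(1,1,3) ≡ 2 (mod 11); P is NOT on the curve.

Evaluate F(1, 1, 3) term-by-term (mod 11).
  -3*X**2 ↦ -3·1·1·1 = -3
  -X*Y ↦ -1·1·1·1 = -1
  -2*X*Z ↦ -2·1·1·3 = -6
  -2*Y**2 ↦ -2·1·1·1 = -2
  Y*Z ↦ 1·1·1·3 = 3
Sum: F(1, 1, 3) = (-3) + (-1) + (-6) + (-2) + (3) = -9.
Reducing mod 11: -9 ≡ 2 (mod 11).
Since F(a, b, c) ≡ 2 ≠ 0 (mod 11), P does NOT lie on the curve.


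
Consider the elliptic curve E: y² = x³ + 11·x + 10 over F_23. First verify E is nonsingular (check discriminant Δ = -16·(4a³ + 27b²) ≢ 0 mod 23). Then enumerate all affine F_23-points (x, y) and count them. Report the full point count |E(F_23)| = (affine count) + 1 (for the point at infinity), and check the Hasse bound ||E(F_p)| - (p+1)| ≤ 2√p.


Affine points = {(3, 1), (3, 22), (4, 7), (4, 16), (5, 11), (5, 12), (6, 4), (6, 19), (7, 4), (7, 19), (8, 9), (8, 14), (10, 4), (10, 19), (11, 6), (11, 17), (13, 2), (13, 21), (15, 10), (15, 13), (16, 2), (16, 21), (17, 2), (17, 21), (21, 7), (21, 16)}; affine count = 26; |E(F_23)| = 27.

Discriminant check: Δ ∝ 4a³ + 27b² = 4·11³ + 27·10² = 4·1331 + 27·100 ≡ 20 (mod 23). Nonzero ⇒ E is nonsingular.
For each x ∈ F_23, compute rhs = x³ + 11·x + 10 mod 23, then count y ∈ F_23 with y² ≡ rhs.
  x = 0: rhs = 10, matching y values: none (0 points).
  x = 1: rhs = 22, matching y values: none (0 points).
  x = 2: rhs = 17, matching y values: none (0 points).
  x = 3: rhs = 1, matching y values: 1, 22 (2 points).
  x = 4: rhs = 3, matching y values: 7, 16 (2 points).
  x = 5: rhs = 6, matching y values: 11, 12 (2 points).
  x = 6: rhs = 16, matching y values: 4, 19 (2 points).
  x = 7: rhs = 16, matching y values: 4, 19 (2 points).
  x = 8: rhs = 12, matching y values: 9, 14 (2 points).
  x = 9: rhs = 10, matching y values: none (0 points).
  x = 10: rhs = 16, matching y values: 4, 19 (2 points).
  x = 11: rhs = 13, matching y values: 6, 17 (2 points).
  x = 12: rhs = 7, matching y values: none (0 points).
  x = 13: rhs = 4, matching y values: 2, 21 (2 points).
  x = 14: rhs = 10, matching y values: none (0 points).
  x = 15: rhs = 8, matching y values: 10, 13 (2 points).
  x = 16: rhs = 4, matching y values: 2, 21 (2 points).
  x = 17: rhs = 4, matching y values: 2, 21 (2 points).
  x = 18: rhs = 14, matching y values: none (0 points).
  x = 19: rhs = 17, matching y values: none (0 points).
  x = 20: rhs = 19, matching y values: none (0 points).
  x = 21: rhs = 3, matching y values: 7, 16 (2 points).
  x = 22: rhs = 21, matching y values: none (0 points).
Total affine count: 26.
Full point count |E(F_23)| = 26 + 1 = 27.
Hasse bound: |27 − (23+1)| = |3| = 3 ≤ 2√23 ≈ 9.5917 ✓.


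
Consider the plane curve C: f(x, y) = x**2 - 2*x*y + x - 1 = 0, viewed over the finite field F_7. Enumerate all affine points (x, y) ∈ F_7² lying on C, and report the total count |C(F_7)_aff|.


Affine F_7-points: {(1, 4), (2, 3), (3, 3), (4, 5), (5, 5), (6, 4)}; count = 6.

For each of the 49 pairs (x, y) ∈ F_7², evaluate f(x, y) mod 7. Record the zeros.
  x = 0: [0↦6, 1↦6, 2↦6, 3↦6, 4↦6, 5↦6, 6↦6]  zeros at y ∈ ∅
  x = 1: [0↦1, 1↦6, 2↦4, 3↦2, 4↦0, 5↦5, 6↦3]  zeros at y ∈ {4}
  x = 2: [0↦5, 1↦1, 2↦4, 3↦0, 4↦3, 5↦6, 6↦2]  zeros at y ∈ {3}
  x = 3: [0↦4, 1↦5, 2↦6, 3↦0, 4↦1, 5↦2, 6↦3]  zeros at y ∈ {3}
  x = 4: [0↦5, 1↦4, 2↦3, 3↦2, 4↦1, 5↦0, 6↦6]  zeros at y ∈ {5}
  x = 5: [0↦1, 1↦5, 2↦2, 3↦6, 4↦3, 5↦0, 6↦4]  zeros at y ∈ {5}
  x = 6: [0↦6, 1↦1, 2↦3, 3↦5, 4↦0, 5↦2, 6↦4]  zeros at y ∈ {4}
Collecting zeros: affine points = {(1, 4), (2, 3), (3, 3), (4, 5), (5, 5), (6, 4)}.
Total count |C(F_7)_aff| = 6.


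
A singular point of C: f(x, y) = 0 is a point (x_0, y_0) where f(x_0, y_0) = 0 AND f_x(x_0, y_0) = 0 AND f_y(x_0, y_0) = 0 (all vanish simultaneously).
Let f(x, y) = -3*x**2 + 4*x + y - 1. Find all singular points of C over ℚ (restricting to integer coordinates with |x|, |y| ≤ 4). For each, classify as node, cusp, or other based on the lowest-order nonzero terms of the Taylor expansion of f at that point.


No singular points in the scanned grid; C is smooth there.

Compute partial derivatives:
  f_x = 4 - 6*x.
  f_y = 1.
f_y = 1 is a nonzero constant, so f_y never vanishes: no point (x, y) can satisfy f = f_x = f_y = 0. In particular no (x, y) ∈ {−4, ..., 4}² is singular; the curve is smooth.


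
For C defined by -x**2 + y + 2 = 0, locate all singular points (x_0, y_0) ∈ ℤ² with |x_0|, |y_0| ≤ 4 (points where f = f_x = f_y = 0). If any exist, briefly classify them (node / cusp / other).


No singular points in the scanned grid; C is smooth there.

Compute partial derivatives:
  f_x = -2*x.
  f_y = 1.
f_y = 1 is a nonzero constant, so f_y never vanishes: no point (x, y) can satisfy f = f_x = f_y = 0. In particular no (x, y) ∈ {−4, ..., 4}² is singular; the curve is smooth.


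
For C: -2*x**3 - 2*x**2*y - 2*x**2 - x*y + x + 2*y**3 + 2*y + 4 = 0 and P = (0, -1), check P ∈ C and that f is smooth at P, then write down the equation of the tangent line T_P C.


Tangent line at P: 2*x + 8*y + 8 = 0.

Step 1: f(0, -1) = 0, so P lies on C.
Step 2: partial derivatives
  f_x(x, y) = -6*x**2 - 4*x*y - 4*x - y + 1, f_y(x, y) = -2*x**2 - x + 6*y**2 + 2.
  f_x(P) = 2, f_y(P) = 8 (gradient nonzero, so P is smooth).
Step 3: tangent line at P: 2·(x − 0) + 8·(y − -1) = 0.
Expanding: 2*x + 8*y + 8 = 0.


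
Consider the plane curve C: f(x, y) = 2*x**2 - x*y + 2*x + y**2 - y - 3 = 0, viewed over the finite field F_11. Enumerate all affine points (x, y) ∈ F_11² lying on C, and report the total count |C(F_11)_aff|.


Affine F_11-points: {(1, 1), (3, 6), (3, 9), (4, 1), (4, 4), (6, 9), (8, 4), (8, 5), (10, 5), (10, 6)}; count = 10.

For each of the 121 pairs (x, y) ∈ F_11², evaluate f(x, y) mod 11. Record the zeros.
  x = 0: [0↦8, 1↦8, 2↦10, 3↦3, 4↦9, 5↦6, 6↦5, 7↦6, 8↦9, 9↦3, 10↦10]  zeros at y ∈ ∅
  x = 1: [0↦1, 1↦0, 2↦1, 3↦4, 4↦9, 5↦5, 6↦3, 7↦3, 8↦5, 9↦9, 10↦4]  zeros at y ∈ {1}
  x = 2: [0↦9, 1↦7, 2↦7, 3↦9, 4↦2, 5↦8, 6↦5, 7↦4, 8↦5, 9↦8, 10↦2]  zeros at y ∈ ∅
  x = 3: [0↦10, 1↦7, 2↦6, 3↦7, 4↦10, 5↦4, 6↦0, 7↦9, 8↦9, 9↦0, 10↦4]  zeros at y ∈ {6, 9}
  x = 4: [0↦4, 1↦0, 2↦9, 3↦9, 4↦0, 5↦4, 6↦10, 7↦7, 8↦6, 9↦7, 10↦10]  zeros at y ∈ {1, 4}
  x = 5: [0↦2, 1↦8, 2↦5, 3↦4, 4↦5, 5↦8, 6↦2, 7↦9, 8↦7, 9↦7, 10↦9]  zeros at y ∈ ∅
  x = 6: [0↦4, 1↦9, 2↦5, 3↦3, 4↦3, 5↦5, 6↦9, 7↦4, 8↦1, 9↦0, 10↦1]  zeros at y ∈ {9}
  x = 7: [0↦10, 1↦3, 2↦9, 3↦6, 4↦5, 5↦6, 6↦9, 7↦3, 8↦10, 9↦8, 10↦8]  zeros at y ∈ ∅
  x = 8: [0↦9, 1↦1, 2↦6, 3↦2, 4↦0, 5↦0, 6↦2, 7↦6, 8↦1, 9↦9, 10↦8]  zeros at y ∈ {4, 5}
  x = 9: [0↦1, 1↦3, 2↦7, 3↦2, 4↦10, 5↦9, 6↦10, 7↦2, 8↦7, 9↦3, 10↦1]  zeros at y ∈ ∅
  x = 10: [0↦8, 1↦9, 2↦1, 3↦6, 4↦2, 5↦0, 6↦0, 7↦2, 8↦6, 9↦1, 10↦9]  zeros at y ∈ {5, 6}
Collecting zeros: affine points = {(1, 1), (3, 6), (3, 9), (4, 1), (4, 4), (6, 9), (8, 4), (8, 5), (10, 5), (10, 6)}.
Total count |C(F_11)_aff| = 10.


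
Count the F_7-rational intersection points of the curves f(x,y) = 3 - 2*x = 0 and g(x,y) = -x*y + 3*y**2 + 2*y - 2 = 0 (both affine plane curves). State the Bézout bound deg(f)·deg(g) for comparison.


Common zeros: ∅; count = 0; Bézout bound = 2.

deg(f) = 1, deg(g) = 2, so Bézout bound = 2.
Scan x ∈ F_7. For each x, list the y ∈ F_7 with f(x, y) ≡ 0 and those with g(x, y) ≡ 0 (mod 7); the common zeros in that column are the intersection.
  x = 0: f ≡ 0 at y ∈ ∅; g ≡ 0 at y ∈ {2}; common: ∅.
  x = 1: f ≡ 0 at y ∈ ∅; g ≡ 0 at y ∈ {3, 6}; common: ∅.
  x = 2: f ≡ 0 at y ∈ ∅; g ≡ 0 at y ∈ ∅; common: ∅.
  x = 3: f ≡ 0 at y ∈ ∅; g ≡ 0 at y ∈ {1, 4}; common: ∅.
  x = 4: f ≡ 0 at y ∈ ∅; g ≡ 0 at y ∈ {5}; common: ∅.
  x = 5: f ≡ 0 at y ∈ {0, 1, 2, 3, 4, 5, 6}; g ≡ 0 at y ∈ ∅; common: ∅.
  x = 6: f ≡ 0 at y ∈ ∅; g ≡ 0 at y ∈ ∅; common: ∅.
Collecting: common zeros = ∅, so the count is 0.
Comparison with the Bézout bound: 0 ≤ 2 = deg(f)·deg(g), as expected for curves with no common component (the affine F_7-count falls short of the bound because intersections may lie at infinity, over extension fields, or carry multiplicity).


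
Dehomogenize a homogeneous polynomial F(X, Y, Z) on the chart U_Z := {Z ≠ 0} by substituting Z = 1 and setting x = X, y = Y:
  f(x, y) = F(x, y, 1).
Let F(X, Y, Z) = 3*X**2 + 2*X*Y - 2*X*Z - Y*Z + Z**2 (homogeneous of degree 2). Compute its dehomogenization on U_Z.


f(x, y) = 3*x**2 + 2*x*y - 2*x - y + 1

On U_Z we set Z = 1. Each monomial c·X^i·Y^j·Z^k in F becomes c·x^i·y^j·1^k = c·x^i·y^j.
Substituting Z = 1: F(X, Y, 1) = 3*x**2 + 2*x*y - 2*x - y + 1.
Note: deg(f) ≤ deg(F) = 2; strict inequality happens when F is divisible by Z (lost terms).


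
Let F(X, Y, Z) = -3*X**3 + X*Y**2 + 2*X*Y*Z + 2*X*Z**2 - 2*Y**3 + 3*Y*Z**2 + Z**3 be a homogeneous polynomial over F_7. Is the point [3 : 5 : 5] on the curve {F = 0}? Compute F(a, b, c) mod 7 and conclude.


F(3,5,5) ≡ 5 (mod 7); P is NOT on the curve.

Evaluate F(3, 5, 5) term-by-term (mod 7).
  -3*X**3 ↦ -3·27·1·1 = -81
  X*Y**2 ↦ 1·3·25·1 = 75
  2*X*Y*Z ↦ 2·3·5·5 = 150
  2*X*Z**2 ↦ 2·3·1·25 = 150
  -2*Y**3 ↦ -2·1·125·1 = -250
  3*Y*Z**2 ↦ 3·1·5·25 = 375
  Z**3 ↦ 1·1·1·125 = 125
Sum: F(3, 5, 5) = (-81) + (75) + (150) + (150) + (-250) + (375) + (125) = 544.
Reducing mod 7: 544 ≡ 5 (mod 7).
Since F(a, b, c) ≡ 5 ≠ 0 (mod 7), P does NOT lie on the curve.


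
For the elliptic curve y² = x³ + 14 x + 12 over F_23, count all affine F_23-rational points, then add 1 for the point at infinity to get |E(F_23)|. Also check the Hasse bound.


Affine points = {(0, 9), (0, 14), (1, 2), (1, 21), (2, 5), (2, 18), (3, 9), (3, 14), (5, 0), (6, 6), (6, 17), (7, 4), (7, 19), (9, 4), (9, 19), (10, 5), (10, 18), (11, 5), (11, 18), (14, 10), (14, 13), (15, 3), (15, 20), (16, 10), (16, 13), (18, 1), (18, 22), (20, 9), (20, 14)}; affine count = 29; |E(F_23)| = 30.

Discriminant check: Δ ∝ 4a³ + 27b² = 4·14³ + 27·12² = 4·2744 + 27·144 ≡ 6 (mod 23). Nonzero ⇒ E is nonsingular.
For each x ∈ F_23, compute rhs = x³ + 14·x + 12 mod 23, then count y ∈ F_23 with y² ≡ rhs.
  x = 0: rhs = 12, matching y values: 9, 14 (2 points).
  x = 1: rhs = 4, matching y values: 2, 21 (2 points).
  x = 2: rhs = 2, matching y values: 5, 18 (2 points).
  x = 3: rhs = 12, matching y values: 9, 14 (2 points).
  x = 4: rhs = 17, matching y values: none (0 points).
  x = 5: rhs = 0, matching y values: 0 (1 points).
  x = 6: rhs = 13, matching y values: 6, 17 (2 points).
  x = 7: rhs = 16, matching y values: 4, 19 (2 points).
  x = 8: rhs = 15, matching y values: none (0 points).
  x = 9: rhs = 16, matching y values: 4, 19 (2 points).
  x = 10: rhs = 2, matching y values: 5, 18 (2 points).
  x = 11: rhs = 2, matching y values: 5, 18 (2 points).
  x = 12: rhs = 22, matching y values: none (0 points).
  x = 13: rhs = 22, matching y values: none (0 points).
  x = 14: rhs = 8, matching y values: 10, 13 (2 points).
  x = 15: rhs = 9, matching y values: 3, 20 (2 points).
  x = 16: rhs = 8, matching y values: 10, 13 (2 points).
  x = 17: rhs = 11, matching y values: none (0 points).
  x = 18: rhs = 1, matching y values: 1, 22 (2 points).
  x = 19: rhs = 7, matching y values: none (0 points).
  x = 20: rhs = 12, matching y values: 9, 14 (2 points).
  x = 21: rhs = 22, matching y values: none (0 points).
  x = 22: rhs = 20, matching y values: none (0 points).
Total affine count: 29.
Full point count |E(F_23)| = 29 + 1 = 30.
Hasse bound: |30 − (23+1)| = |6| = 6 ≤ 2√23 ≈ 9.5917 ✓.


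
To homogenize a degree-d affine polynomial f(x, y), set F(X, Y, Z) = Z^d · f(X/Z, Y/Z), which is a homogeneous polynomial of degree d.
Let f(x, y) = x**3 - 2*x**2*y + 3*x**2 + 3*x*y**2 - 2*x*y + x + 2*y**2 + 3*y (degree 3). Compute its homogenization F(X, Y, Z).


F(X, Y, Z) = X**3 - 2*X**2*Y + 3*X**2*Z + 3*X*Y**2 - 2*X*Y*Z + X*Z**2 + 2*Y**2*Z + 3*Y*Z**2

deg(f) = 3.
Substitute x = X/Z, y = Y/Z into f, then multiply by Z^3.
  monomial 1·x^3·y^0 ↦ 1·X^3·Y^0·Z^0.
  monomial -2·x^2·y^1 ↦ -2·X^2·Y^1·Z^0.
  monomial 3·x^2·y^0 ↦ 3·X^2·Y^0·Z^1.
  monomial 3·x^1·y^2 ↦ 3·X^1·Y^2·Z^0.
  monomial -2·x^1·y^1 ↦ -2·X^1·Y^1·Z^1.
  monomial 1·x^1·y^0 ↦ 1·X^1·Y^0·Z^2.
  monomial 2·x^0·y^2 ↦ 2·X^0·Y^2·Z^1.
  monomial 3·x^0·y^1 ↦ 3·X^0·Y^1·Z^2.
Collecting: F(X, Y, Z) = X**3 - 2*X**2*Y + 3*X**2*Z + 3*X*Y**2 - 2*X*Y*Z + X*Z**2 + 2*Y**2*Z + 3*Y*Z**2.


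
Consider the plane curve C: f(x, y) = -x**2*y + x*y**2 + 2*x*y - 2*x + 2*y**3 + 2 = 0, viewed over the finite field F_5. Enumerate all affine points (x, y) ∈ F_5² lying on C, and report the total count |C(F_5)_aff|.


Affine F_5-points: {(0, 4), (1, 0), (2, 3), (3, 4), (4, 2), (4, 3)}; count = 6.

For each of the 25 pairs (x, y) ∈ F_5², evaluate f(x, y) mod 5. Record the zeros.
  x = 0: [0↦2, 1↦4, 2↦3, 3↦1, 4↦0]  zeros at y ∈ {4}
  x = 1: [0↦0, 1↦4, 2↦2, 3↦1, 4↦3]  zeros at y ∈ {0}
  x = 2: [0↦3, 1↦2, 2↦2, 3↦0, 4↦3]  zeros at y ∈ {3}
  x = 3: [0↦1, 1↦3, 2↦3, 3↦3, 4↦0]  zeros at y ∈ {4}
  x = 4: [0↦4, 1↦2, 2↦0, 3↦0, 4↦4]  zeros at y ∈ {2, 3}
Collecting zeros: affine points = {(0, 4), (1, 0), (2, 3), (3, 4), (4, 2), (4, 3)}.
Total count |C(F_5)_aff| = 6.


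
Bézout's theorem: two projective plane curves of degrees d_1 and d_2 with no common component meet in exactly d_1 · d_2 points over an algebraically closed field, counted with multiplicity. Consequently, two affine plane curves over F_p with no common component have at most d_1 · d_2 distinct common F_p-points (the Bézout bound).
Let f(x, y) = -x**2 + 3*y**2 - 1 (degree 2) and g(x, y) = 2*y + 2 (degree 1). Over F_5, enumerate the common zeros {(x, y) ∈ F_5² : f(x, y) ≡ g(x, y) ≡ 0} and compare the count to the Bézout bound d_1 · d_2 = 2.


Common zeros: ∅; count = 0; Bézout bound = 2.

deg(f) = 2, deg(g) = 1, so Bézout bound = 2.
Scan x ∈ F_5. For each x, list the y ∈ F_5 with f(x, y) ≡ 0 and those with g(x, y) ≡ 0 (mod 5); the common zeros in that column are the intersection.
  x = 0: f ≡ 0 at y ∈ ∅; g ≡ 0 at y ∈ {4}; common: ∅.
  x = 1: f ≡ 0 at y ∈ {2, 3}; g ≡ 0 at y ∈ {4}; common: ∅.
  x = 2: f ≡ 0 at y ∈ {0}; g ≡ 0 at y ∈ {4}; common: ∅.
  x = 3: f ≡ 0 at y ∈ {0}; g ≡ 0 at y ∈ {4}; common: ∅.
  x = 4: f ≡ 0 at y ∈ {2, 3}; g ≡ 0 at y ∈ {4}; common: ∅.
Collecting: common zeros = ∅, so the count is 0.
Comparison with the Bézout bound: 0 ≤ 2 = deg(f)·deg(g), as expected for curves with no common component (the affine F_5-count falls short of the bound because intersections may lie at infinity, over extension fields, or carry multiplicity).


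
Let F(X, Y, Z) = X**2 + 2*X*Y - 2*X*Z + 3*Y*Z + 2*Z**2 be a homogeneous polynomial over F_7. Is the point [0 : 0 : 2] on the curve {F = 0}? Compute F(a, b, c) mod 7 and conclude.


F(0,0,2) ≡ 1 (mod 7); P is NOT on the curve.

Evaluate F(0, 0, 2) term-by-term (mod 7).
  X**2 ↦ 1·0·1·1 = 0
  2*X*Y ↦ 2·0·0·1 = 0
  -2*X*Z ↦ -2·0·1·2 = 0
  3*Y*Z ↦ 3·1·0·2 = 0
  2*Z**2 ↦ 2·1·1·4 = 8
Sum: F(0, 0, 2) = (0) + (0) + (0) + (0) + (8) = 8.
Reducing mod 7: 8 ≡ 1 (mod 7).
Since F(a, b, c) ≡ 1 ≠ 0 (mod 7), P does NOT lie on the curve.


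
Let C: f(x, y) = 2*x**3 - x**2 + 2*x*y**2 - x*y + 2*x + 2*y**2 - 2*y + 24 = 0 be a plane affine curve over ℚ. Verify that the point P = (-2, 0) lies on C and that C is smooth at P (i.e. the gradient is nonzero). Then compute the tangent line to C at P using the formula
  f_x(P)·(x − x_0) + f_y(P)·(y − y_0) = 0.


Tangent line at P: 30*x + 60 = 0.

Step 1: f(-2, 0) = 0, so P lies on C.
Step 2: partial derivatives
  f_x(x, y) = 6*x**2 - 2*x + 2*y**2 - y + 2, f_y(x, y) = 4*x*y - x + 4*y - 2.
  f_x(P) = 30, f_y(P) = 0 (gradient nonzero, so P is smooth).
Step 3: tangent line at P: 30·(x − -2) + 0·(y − 0) = 0.
Expanding: 30*x + 60 = 0.


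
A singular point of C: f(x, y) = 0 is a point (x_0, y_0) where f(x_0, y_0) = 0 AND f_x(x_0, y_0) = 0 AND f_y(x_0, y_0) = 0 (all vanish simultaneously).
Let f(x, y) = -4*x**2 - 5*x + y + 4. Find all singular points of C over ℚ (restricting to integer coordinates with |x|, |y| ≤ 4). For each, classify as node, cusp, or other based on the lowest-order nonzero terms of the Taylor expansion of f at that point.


No singular points in the scanned grid; C is smooth there.

Compute partial derivatives:
  f_x = -8*x - 5.
  f_y = 1.
f_y = 1 is a nonzero constant, so f_y never vanishes: no point (x, y) can satisfy f = f_x = f_y = 0. In particular no (x, y) ∈ {−4, ..., 4}² is singular; the curve is smooth.


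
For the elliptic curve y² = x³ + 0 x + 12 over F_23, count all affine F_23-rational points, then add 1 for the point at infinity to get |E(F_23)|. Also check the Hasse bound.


Affine points = {(0, 9), (0, 14), (1, 6), (1, 17), (3, 4), (3, 19), (8, 8), (8, 15), (10, 0), (11, 3), (11, 20), (13, 1), (13, 22), (15, 11), (15, 12), (17, 7), (17, 16), (18, 5), (18, 18), (20, 10), (20, 13), (21, 2), (21, 21)}; affine count = 23; |E(F_23)| = 24.

Discriminant check: Δ ∝ 4a³ + 27b² = 4·0³ + 27·12² = 4·0 + 27·144 ≡ 1 (mod 23). Nonzero ⇒ E is nonsingular.
For each x ∈ F_23, compute rhs = x³ + 0·x + 12 mod 23, then count y ∈ F_23 with y² ≡ rhs.
  x = 0: rhs = 12, matching y values: 9, 14 (2 points).
  x = 1: rhs = 13, matching y values: 6, 17 (2 points).
  x = 2: rhs = 20, matching y values: none (0 points).
  x = 3: rhs = 16, matching y values: 4, 19 (2 points).
  x = 4: rhs = 7, matching y values: none (0 points).
  x = 5: rhs = 22, matching y values: none (0 points).
  x = 6: rhs = 21, matching y values: none (0 points).
  x = 7: rhs = 10, matching y values: none (0 points).
  x = 8: rhs = 18, matching y values: 8, 15 (2 points).
  x = 9: rhs = 5, matching y values: none (0 points).
  x = 10: rhs = 0, matching y values: 0 (1 points).
  x = 11: rhs = 9, matching y values: 3, 20 (2 points).
  x = 12: rhs = 15, matching y values: none (0 points).
  x = 13: rhs = 1, matching y values: 1, 22 (2 points).
  x = 14: rhs = 19, matching y values: none (0 points).
  x = 15: rhs = 6, matching y values: 11, 12 (2 points).
  x = 16: rhs = 14, matching y values: none (0 points).
  x = 17: rhs = 3, matching y values: 7, 16 (2 points).
  x = 18: rhs = 2, matching y values: 5, 18 (2 points).
  x = 19: rhs = 17, matching y values: none (0 points).
  x = 20: rhs = 8, matching y values: 10, 13 (2 points).
  x = 21: rhs = 4, matching y values: 2, 21 (2 points).
  x = 22: rhs = 11, matching y values: none (0 points).
Total affine count: 23.
Full point count |E(F_23)| = 23 + 1 = 24.
Hasse bound: |24 − (23+1)| = |0| = 0 ≤ 2√23 ≈ 9.5917 ✓.


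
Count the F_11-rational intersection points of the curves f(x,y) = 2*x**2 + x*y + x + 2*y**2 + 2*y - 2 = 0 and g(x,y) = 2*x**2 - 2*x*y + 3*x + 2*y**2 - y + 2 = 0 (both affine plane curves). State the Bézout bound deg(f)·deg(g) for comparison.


Common zeros: ∅; count = 0; Bézout bound = 4.

deg(f) = 2, deg(g) = 2, so Bézout bound = 4.
Scan x ∈ F_11. For each x, list the y ∈ F_11 with f(x, y) ≡ 0 and those with g(x, y) ≡ 0 (mod 11); the common zeros in that column are the intersection.
  x = 0: f ≡ 0 at y ∈ {3, 7}; g ≡ 0 at y ∈ ∅; common: ∅.
  x = 1: f ≡ 0 at y ∈ {5, 10}; g ≡ 0 at y ∈ ∅; common: ∅.
  x = 2: f ≡ 0 at y ∈ ∅; g ≡ 0 at y ∈ ∅; common: ∅.
  x = 3: f ≡ 0 at y ∈ {6, 8}; g ≡ 0 at y ∈ {4, 5}; common: ∅.
  x = 4: f ≡ 0 at y ∈ ∅; g ≡ 0 at y ∈ ∅; common: ∅.
  x = 5: f ≡ 0 at y ∈ ∅; g ≡ 0 at y ∈ {4, 7}; common: ∅.
  x = 6: f ≡ 0 at y ∈ ∅; g ≡ 0 at y ∈ {5, 7}; common: ∅.
  x = 7: f ≡ 0 at y ∈ {5, 7}; g ≡ 0 at y ∈ {0, 2}; common: ∅.
  x = 8: f ≡ 0 at y ∈ ∅; g ≡ 0 at y ∈ {0, 3}; common: ∅.
  x = 9: f ≡ 0 at y ∈ {3, 8}; g ≡ 0 at y ∈ ∅; common: ∅.
  x = 10: f ≡ 0 at y ∈ {6, 10}; g ≡ 0 at y ∈ {2, 3}; common: ∅.
Collecting: common zeros = ∅, so the count is 0.
Comparison with the Bézout bound: 0 ≤ 4 = deg(f)·deg(g), as expected for curves with no common component (the affine F_11-count falls short of the bound because intersections may lie at infinity, over extension fields, or carry multiplicity).


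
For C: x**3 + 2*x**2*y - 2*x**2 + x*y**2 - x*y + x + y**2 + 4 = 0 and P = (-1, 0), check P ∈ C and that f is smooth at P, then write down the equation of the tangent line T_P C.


Tangent line at P: 8*x + 3*y + 8 = 0.

Step 1: f(-1, 0) = 0, so P lies on C.
Step 2: partial derivatives
  f_x(x, y) = 3*x**2 + 4*x*y - 4*x + y**2 - y + 1, f_y(x, y) = 2*x**2 + 2*x*y - x + 2*y.
  f_x(P) = 8, f_y(P) = 3 (gradient nonzero, so P is smooth).
Step 3: tangent line at P: 8·(x − -1) + 3·(y − 0) = 0.
Expanding: 8*x + 3*y + 8 = 0.


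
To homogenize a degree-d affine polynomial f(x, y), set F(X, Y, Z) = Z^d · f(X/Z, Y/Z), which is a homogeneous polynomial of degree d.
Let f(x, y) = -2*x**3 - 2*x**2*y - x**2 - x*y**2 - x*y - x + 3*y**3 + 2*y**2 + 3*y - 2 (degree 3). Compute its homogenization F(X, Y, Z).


F(X, Y, Z) = -2*X**3 - 2*X**2*Y - X**2*Z - X*Y**2 - X*Y*Z - X*Z**2 + 3*Y**3 + 2*Y**2*Z + 3*Y*Z**2 - 2*Z**3

deg(f) = 3.
Substitute x = X/Z, y = Y/Z into f, then multiply by Z^3.
  monomial -2·x^3·y^0 ↦ -2·X^3·Y^0·Z^0.
  monomial -2·x^2·y^1 ↦ -2·X^2·Y^1·Z^0.
  monomial -1·x^2·y^0 ↦ -1·X^2·Y^0·Z^1.
  monomial -1·x^1·y^2 ↦ -1·X^1·Y^2·Z^0.
  monomial -1·x^1·y^1 ↦ -1·X^1·Y^1·Z^1.
  monomial -1·x^1·y^0 ↦ -1·X^1·Y^0·Z^2.
  monomial 3·x^0·y^3 ↦ 3·X^0·Y^3·Z^0.
  monomial 2·x^0·y^2 ↦ 2·X^0·Y^2·Z^1.
  monomial 3·x^0·y^1 ↦ 3·X^0·Y^1·Z^2.
  monomial -2·x^0·y^0 ↦ -2·X^0·Y^0·Z^3.
Collecting: F(X, Y, Z) = -2*X**3 - 2*X**2*Y - X**2*Z - X*Y**2 - X*Y*Z - X*Z**2 + 3*Y**3 + 2*Y**2*Z + 3*Y*Z**2 - 2*Z**3.


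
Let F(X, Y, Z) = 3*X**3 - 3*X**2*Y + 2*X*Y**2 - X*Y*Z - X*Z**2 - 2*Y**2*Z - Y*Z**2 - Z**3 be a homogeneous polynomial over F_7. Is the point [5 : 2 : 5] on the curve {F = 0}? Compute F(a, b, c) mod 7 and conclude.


F(5,2,5) ≡ 1 (mod 7); P is NOT on the curve.

Evaluate F(5, 2, 5) term-by-term (mod 7).
  3*X**3 ↦ 3·125·1·1 = 375
  -3*X**2*Y ↦ -3·25·2·1 = -150
  2*X*Y**2 ↦ 2·5·4·1 = 40
  -X*Y*Z ↦ -1·5·2·5 = -50
  -X*Z**2 ↦ -1·5·1·25 = -125
  -2*Y**2*Z ↦ -2·1·4·5 = -40
  -Y*Z**2 ↦ -1·1·2·25 = -50
  -Z**3 ↦ -1·1·1·125 = -125
Sum: F(5, 2, 5) = (375) + (-150) + (40) + (-50) + (-125) + (-40) + (-50) + (-125) = -125.
Reducing mod 7: -125 ≡ 1 (mod 7).
Since F(a, b, c) ≡ 1 ≠ 0 (mod 7), P does NOT lie on the curve.


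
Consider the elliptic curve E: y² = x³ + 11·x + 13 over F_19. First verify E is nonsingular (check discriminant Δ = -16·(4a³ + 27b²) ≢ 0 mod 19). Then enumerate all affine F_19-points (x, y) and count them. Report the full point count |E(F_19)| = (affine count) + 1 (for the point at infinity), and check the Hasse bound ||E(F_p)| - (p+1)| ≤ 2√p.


Affine points = {(1, 5), (1, 14), (2, 9), (2, 10), (3, 4), (3, 15), (4, 8), (4, 11), (8, 9), (8, 10), (9, 9), (9, 10), (12, 7), (12, 12), (13, 4), (13, 15), (14, 2), (14, 17), (15, 0), (18, 1), (18, 18)}; affine count = 21; |E(F_19)| = 22.

Discriminant check: Δ ∝ 4a³ + 27b² = 4·11³ + 27·13² = 4·1331 + 27·169 ≡ 7 (mod 19). Nonzero ⇒ E is nonsingular.
For each x ∈ F_19, compute rhs = x³ + 11·x + 13 mod 19, then count y ∈ F_19 with y² ≡ rhs.
  x = 0: rhs = 13, matching y values: none (0 points).
  x = 1: rhs = 6, matching y values: 5, 14 (2 points).
  x = 2: rhs = 5, matching y values: 9, 10 (2 points).
  x = 3: rhs = 16, matching y values: 4, 15 (2 points).
  x = 4: rhs = 7, matching y values: 8, 11 (2 points).
  x = 5: rhs = 3, matching y values: none (0 points).
  x = 6: rhs = 10, matching y values: none (0 points).
  x = 7: rhs = 15, matching y values: none (0 points).
  x = 8: rhs = 5, matching y values: 9, 10 (2 points).
  x = 9: rhs = 5, matching y values: 9, 10 (2 points).
  x = 10: rhs = 2, matching y values: none (0 points).
  x = 11: rhs = 2, matching y values: none (0 points).
  x = 12: rhs = 11, matching y values: 7, 12 (2 points).
  x = 13: rhs = 16, matching y values: 4, 15 (2 points).
  x = 14: rhs = 4, matching y values: 2, 17 (2 points).
  x = 15: rhs = 0, matching y values: 0 (1 points).
  x = 16: rhs = 10, matching y values: none (0 points).
  x = 17: rhs = 2, matching y values: none (0 points).
  x = 18: rhs = 1, matching y values: 1, 18 (2 points).
Total affine count: 21.
Full point count |E(F_19)| = 21 + 1 = 22.
Hasse bound: |22 − (19+1)| = |2| = 2 ≤ 2√19 ≈ 8.7178 ✓.


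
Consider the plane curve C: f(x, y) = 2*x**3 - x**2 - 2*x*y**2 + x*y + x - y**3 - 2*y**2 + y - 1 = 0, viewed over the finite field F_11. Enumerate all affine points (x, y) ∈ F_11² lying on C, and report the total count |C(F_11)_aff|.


Affine F_11-points: {(1, 9), (3, 7), (4, 2), (5, 7), (8, 1), (9, 7), (10, 8)}; count = 7.

For each of the 121 pairs (x, y) ∈ F_11², evaluate f(x, y) mod 11. Record the zeros.
  x = 0: [0↦10, 1↦8, 2↦7, 3↦1, 4↦6, 5↦5, 6↦3, 7↦5, 8↦5, 9↦8, 10↦8]  zeros at y ∈ ∅
  x = 1: [0↦1, 1↦9, 2↦3, 3↦10, 4↦2, 5↦6, 6↦5, 7↦4, 8↦8, 9↦0, 10↦7]  zeros at y ∈ {9}
  x = 2: [0↦2, 1↦9, 2↦9, 3↦7, 4↦8, 5↦6, 6↦6, 7↦2, 8↦10, 9↦2, 10↦5]  zeros at y ∈ ∅
  x = 3: [0↦3, 1↦9, 2↦4, 3↦4, 4↦3, 5↦6, 6↦7, 7↦0, 8↦1, 9↦4, 10↦3]  zeros at y ∈ {7}
  x = 4: [0↦5, 1↦10, 2↦0, 3↦2, 4↦10, 5↦7, 6↦9, 7↦10, 8↦4, 9↦7, 10↦2]  zeros at y ∈ {2}
  x = 5: [0↦9, 1↦2, 2↦9, 3↦2, 4↦8, 5↦10, 6↦2, 7↦0, 8↦9, 9↦1, 10↦3]  zeros at y ∈ {7}
  x = 6: [0↦5, 1↦8, 2↦10, 3↦5, 4↦9, 5↦5, 6↦9, 7↦4, 8↦6, 9↦9, 10↦7]  zeros at y ∈ ∅
  x = 7: [0↦5, 1↦7, 2↦4, 3↦1, 4↦3, 5↦4, 6↦9, 7↦1, 8↦7, 9↦10, 10↦4]  zeros at y ∈ ∅
  x = 8: [0↦10, 1↦0, 2↦3, 3↦2, 4↦2, 5↦8, 6↦3, 7↦3, 8↦2, 9↦5, 10↦6]  zeros at y ∈ {1}
  x = 9: [0↦10, 1↦10, 2↦8, 3↦9, 4↦7, 5↦7, 6↦3, 7↦0, 8↦3, 9↦6, 10↦3]  zeros at y ∈ {7}
  x = 10: [0↦6, 1↦5, 2↦9, 3↦1, 4↦8, 5↦2, 6↦10, 7↦4, 8↦0, 9↦3, 10↦7]  zeros at y ∈ {8}
Collecting zeros: affine points = {(1, 9), (3, 7), (4, 2), (5, 7), (8, 1), (9, 7), (10, 8)}.
Total count |C(F_11)_aff| = 7.


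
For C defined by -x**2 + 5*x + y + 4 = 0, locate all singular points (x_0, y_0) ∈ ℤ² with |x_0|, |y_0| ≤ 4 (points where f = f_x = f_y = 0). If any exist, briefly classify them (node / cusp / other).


No singular points in the scanned grid; C is smooth there.

Compute partial derivatives:
  f_x = 5 - 2*x.
  f_y = 1.
f_y = 1 is a nonzero constant, so f_y never vanishes: no point (x, y) can satisfy f = f_x = f_y = 0. In particular no (x, y) ∈ {−4, ..., 4}² is singular; the curve is smooth.


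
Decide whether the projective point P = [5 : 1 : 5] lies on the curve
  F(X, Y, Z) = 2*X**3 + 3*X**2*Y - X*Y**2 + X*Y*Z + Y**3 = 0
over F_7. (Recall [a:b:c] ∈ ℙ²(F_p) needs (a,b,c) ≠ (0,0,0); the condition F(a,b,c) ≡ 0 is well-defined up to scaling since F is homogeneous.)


F(5,1,5) ≡ 3 (mod 7); P is NOT on the curve.

Evaluate F(5, 1, 5) term-by-term (mod 7).
  2*X**3 ↦ 2·125·1·1 = 250
  3*X**2*Y ↦ 3·25·1·1 = 75
  -X*Y**2 ↦ -1·5·1·1 = -5
  X*Y*Z ↦ 1·5·1·5 = 25
  Y**3 ↦ 1·1·1·1 = 1
Sum: F(5, 1, 5) = (250) + (75) + (-5) + (25) + (1) = 346.
Reducing mod 7: 346 ≡ 3 (mod 7).
Since F(a, b, c) ≡ 3 ≠ 0 (mod 7), P does NOT lie on the curve.


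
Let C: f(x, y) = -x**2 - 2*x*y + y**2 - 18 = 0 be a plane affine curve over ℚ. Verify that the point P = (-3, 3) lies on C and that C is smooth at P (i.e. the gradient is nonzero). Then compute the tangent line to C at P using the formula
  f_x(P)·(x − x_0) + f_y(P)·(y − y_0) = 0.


Tangent line at P: 12*y - 36 = 0.

Step 1: f(-3, 3) = 0, so P lies on C.
Step 2: partial derivatives
  f_x(x, y) = -2*x - 2*y, f_y(x, y) = -2*x + 2*y.
  f_x(P) = 0, f_y(P) = 12 (gradient nonzero, so P is smooth).
Step 3: tangent line at P: 0·(x − -3) + 12·(y − 3) = 0.
Expanding: 12*y - 36 = 0.


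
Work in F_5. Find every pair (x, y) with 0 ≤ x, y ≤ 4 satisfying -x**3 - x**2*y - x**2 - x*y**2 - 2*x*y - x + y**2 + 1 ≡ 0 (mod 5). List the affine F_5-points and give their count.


Affine F_5-points: {(0, 2), (0, 3), (1, 1), (3, 1), (3, 4), (4, 1)}; count = 6.

For each of the 25 pairs (x, y) ∈ F_5², evaluate f(x, y) mod 5. Record the zeros.
  x = 0: [0↦1, 1↦2, 2↦0, 3↦0, 4↦2]  zeros at y ∈ {2, 3}
  x = 1: [0↦3, 1↦0, 2↦2, 3↦4, 4↦1]  zeros at y ∈ {1}
  x = 2: [0↦2, 1↦3, 2↦2, 3↦4, 4↦4]  zeros at y ∈ ∅
  x = 3: [0↦2, 1↦0, 2↦4, 3↦4, 4↦0]  zeros at y ∈ {1, 4}
  x = 4: [0↦2, 1↦0, 2↦2, 3↦3, 4↦3]  zeros at y ∈ {1}
Collecting zeros: affine points = {(0, 2), (0, 3), (1, 1), (3, 1), (3, 4), (4, 1)}.
Total count |C(F_5)_aff| = 6.


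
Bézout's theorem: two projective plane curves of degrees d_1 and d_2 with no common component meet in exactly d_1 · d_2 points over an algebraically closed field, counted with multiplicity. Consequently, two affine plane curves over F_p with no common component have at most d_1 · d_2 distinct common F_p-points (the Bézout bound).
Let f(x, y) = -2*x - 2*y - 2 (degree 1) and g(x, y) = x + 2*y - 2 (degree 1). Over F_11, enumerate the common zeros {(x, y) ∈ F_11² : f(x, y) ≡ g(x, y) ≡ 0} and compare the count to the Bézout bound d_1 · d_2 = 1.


Common zeros: {(7, 3)}; count = 1; Bézout bound = 1.

deg(f) = 1, deg(g) = 1, so Bézout bound = 1.
Scan x ∈ F_11. For each x, list the y ∈ F_11 with f(x, y) ≡ 0 and those with g(x, y) ≡ 0 (mod 11); the common zeros in that column are the intersection.
  x = 0: f ≡ 0 at y ∈ {10}; g ≡ 0 at y ∈ {1}; common: ∅.
  x = 1: f ≡ 0 at y ∈ {9}; g ≡ 0 at y ∈ {6}; common: ∅.
  x = 2: f ≡ 0 at y ∈ {8}; g ≡ 0 at y ∈ {0}; common: ∅.
  x = 3: f ≡ 0 at y ∈ {7}; g ≡ 0 at y ∈ {5}; common: ∅.
  x = 4: f ≡ 0 at y ∈ {6}; g ≡ 0 at y ∈ {10}; common: ∅.
  x = 5: f ≡ 0 at y ∈ {5}; g ≡ 0 at y ∈ {4}; common: ∅.
  x = 6: f ≡ 0 at y ∈ {4}; g ≡ 0 at y ∈ {9}; common: ∅.
  x = 7: f ≡ 0 at y ∈ {3}; g ≡ 0 at y ∈ {3}; common: {3}.
  x = 8: f ≡ 0 at y ∈ {2}; g ≡ 0 at y ∈ {8}; common: ∅.
  x = 9: f ≡ 0 at y ∈ {1}; g ≡ 0 at y ∈ {2}; common: ∅.
  x = 10: f ≡ 0 at y ∈ {0}; g ≡ 0 at y ∈ {7}; common: ∅.
Collecting: common zeros = {(7, 3)}, so the count is 1.
Comparison with the Bézout bound: 1 ≤ 1 = deg(f)·deg(g), as expected for curves with no common component (the bound is attained).


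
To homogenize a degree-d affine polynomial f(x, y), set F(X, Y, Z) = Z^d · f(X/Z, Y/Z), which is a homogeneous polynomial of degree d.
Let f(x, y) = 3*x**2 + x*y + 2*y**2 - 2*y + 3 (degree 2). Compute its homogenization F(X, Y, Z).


F(X, Y, Z) = 3*X**2 + X*Y + 2*Y**2 - 2*Y*Z + 3*Z**2

deg(f) = 2.
Substitute x = X/Z, y = Y/Z into f, then multiply by Z^2.
  monomial 3·x^2·y^0 ↦ 3·X^2·Y^0·Z^0.
  monomial 1·x^1·y^1 ↦ 1·X^1·Y^1·Z^0.
  monomial 2·x^0·y^2 ↦ 2·X^0·Y^2·Z^0.
  monomial -2·x^0·y^1 ↦ -2·X^0·Y^1·Z^1.
  monomial 3·x^0·y^0 ↦ 3·X^0·Y^0·Z^2.
Collecting: F(X, Y, Z) = 3*X**2 + X*Y + 2*Y**2 - 2*Y*Z + 3*Z**2.


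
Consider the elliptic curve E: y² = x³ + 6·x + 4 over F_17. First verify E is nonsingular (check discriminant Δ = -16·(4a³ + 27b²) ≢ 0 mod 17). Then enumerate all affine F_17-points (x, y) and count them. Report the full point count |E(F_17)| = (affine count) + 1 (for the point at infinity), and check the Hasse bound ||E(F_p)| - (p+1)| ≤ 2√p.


Affine points = {(0, 2), (0, 15), (3, 7), (3, 10), (6, 1), (6, 16), (7, 7), (7, 10), (12, 6), (12, 11), (13, 1), (13, 16), (15, 1), (15, 16)}; affine count = 14; |E(F_17)| = 15.

Discriminant check: Δ ∝ 4a³ + 27b² = 4·6³ + 27·4² = 4·216 + 27·16 ≡ 4 (mod 17). Nonzero ⇒ E is nonsingular.
For each x ∈ F_17, compute rhs = x³ + 6·x + 4 mod 17, then count y ∈ F_17 with y² ≡ rhs.
  x = 0: rhs = 4, matching y values: 2, 15 (2 points).
  x = 1: rhs = 11, matching y values: none (0 points).
  x = 2: rhs = 7, matching y values: none (0 points).
  x = 3: rhs = 15, matching y values: 7, 10 (2 points).
  x = 4: rhs = 7, matching y values: none (0 points).
  x = 5: rhs = 6, matching y values: none (0 points).
  x = 6: rhs = 1, matching y values: 1, 16 (2 points).
  x = 7: rhs = 15, matching y values: 7, 10 (2 points).
  x = 8: rhs = 3, matching y values: none (0 points).
  x = 9: rhs = 5, matching y values: none (0 points).
  x = 10: rhs = 10, matching y values: none (0 points).
  x = 11: rhs = 7, matching y values: none (0 points).
  x = 12: rhs = 2, matching y values: 6, 11 (2 points).
  x = 13: rhs = 1, matching y values: 1, 16 (2 points).
  x = 14: rhs = 10, matching y values: none (0 points).
  x = 15: rhs = 1, matching y values: 1, 16 (2 points).
  x = 16: rhs = 14, matching y values: none (0 points).
Total affine count: 14.
Full point count |E(F_17)| = 14 + 1 = 15.
Hasse bound: |15 − (17+1)| = |-3| = 3 ≤ 2√17 ≈ 8.2462 ✓.


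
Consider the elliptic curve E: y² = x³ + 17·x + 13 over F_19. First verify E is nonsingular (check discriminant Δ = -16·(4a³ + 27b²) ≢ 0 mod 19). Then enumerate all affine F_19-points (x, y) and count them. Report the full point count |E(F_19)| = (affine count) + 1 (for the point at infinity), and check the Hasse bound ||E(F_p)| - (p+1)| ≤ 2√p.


Affine points = {(2, 6), (2, 13), (7, 0), (10, 9), (10, 10), (11, 7), (11, 12), (12, 8), (12, 11), (16, 7), (16, 12), (17, 3), (17, 16)}; affine count = 13; |E(F_19)| = 14.

Discriminant check: Δ ∝ 4a³ + 27b² = 4·17³ + 27·13² = 4·4913 + 27·169 ≡ 9 (mod 19). Nonzero ⇒ E is nonsingular.
For each x ∈ F_19, compute rhs = x³ + 17·x + 13 mod 19, then count y ∈ F_19 with y² ≡ rhs.
  x = 0: rhs = 13, matching y values: none (0 points).
  x = 1: rhs = 12, matching y values: none (0 points).
  x = 2: rhs = 17, matching y values: 6, 13 (2 points).
  x = 3: rhs = 15, matching y values: none (0 points).
  x = 4: rhs = 12, matching y values: none (0 points).
  x = 5: rhs = 14, matching y values: none (0 points).
  x = 6: rhs = 8, matching y values: none (0 points).
  x = 7: rhs = 0, matching y values: 0 (1 points).
  x = 8: rhs = 15, matching y values: none (0 points).
  x = 9: rhs = 2, matching y values: none (0 points).
  x = 10: rhs = 5, matching y values: 9, 10 (2 points).
  x = 11: rhs = 11, matching y values: 7, 12 (2 points).
  x = 12: rhs = 7, matching y values: 8, 11 (2 points).
  x = 13: rhs = 18, matching y values: none (0 points).
  x = 14: rhs = 12, matching y values: none (0 points).
  x = 15: rhs = 14, matching y values: none (0 points).
  x = 16: rhs = 11, matching y values: 7, 12 (2 points).
  x = 17: rhs = 9, matching y values: 3, 16 (2 points).
  x = 18: rhs = 14, matching y values: none (0 points).
Total affine count: 13.
Full point count |E(F_19)| = 13 + 1 = 14.
Hasse bound: |14 − (19+1)| = |-6| = 6 ≤ 2√19 ≈ 8.7178 ✓.


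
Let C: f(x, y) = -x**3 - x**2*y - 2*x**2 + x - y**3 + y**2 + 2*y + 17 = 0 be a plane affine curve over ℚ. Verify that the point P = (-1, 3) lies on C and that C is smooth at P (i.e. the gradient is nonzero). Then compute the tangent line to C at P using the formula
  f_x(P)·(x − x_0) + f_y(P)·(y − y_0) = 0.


Tangent line at P: 8*x - 20*y + 68 = 0.

Step 1: f(-1, 3) = 0, so P lies on C.
Step 2: partial derivatives
  f_x(x, y) = -3*x**2 - 2*x*y - 4*x + 1, f_y(x, y) = -x**2 - 3*y**2 + 2*y + 2.
  f_x(P) = 8, f_y(P) = -20 (gradient nonzero, so P is smooth).
Step 3: tangent line at P: 8·(x − -1) + -20·(y − 3) = 0.
Expanding: 8*x - 20*y + 68 = 0.


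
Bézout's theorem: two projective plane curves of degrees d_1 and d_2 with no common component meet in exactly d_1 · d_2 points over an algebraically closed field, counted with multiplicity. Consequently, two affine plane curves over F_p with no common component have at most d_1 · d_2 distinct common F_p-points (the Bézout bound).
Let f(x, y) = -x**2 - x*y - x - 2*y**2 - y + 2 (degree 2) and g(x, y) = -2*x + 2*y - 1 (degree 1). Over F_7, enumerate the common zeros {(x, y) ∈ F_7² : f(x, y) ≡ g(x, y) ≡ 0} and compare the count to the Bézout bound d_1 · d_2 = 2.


Common zeros: ∅; count = 0; Bézout bound = 2.

deg(f) = 2, deg(g) = 1, so Bézout bound = 2.
Scan x ∈ F_7. For each x, list the y ∈ F_7 with f(x, y) ≡ 0 and those with g(x, y) ≡ 0 (mod 7); the common zeros in that column are the intersection.
  x = 0: f ≡ 0 at y ∈ ∅; g ≡ 0 at y ∈ {4}; common: ∅.
  x = 1: f ≡ 0 at y ∈ {0, 6}; g ≡ 0 at y ∈ {5}; common: ∅.
  x = 2: f ≡ 0 at y ∈ ∅; g ≡ 0 at y ∈ {6}; common: ∅.
  x = 3: f ≡ 0 at y ∈ ∅; g ≡ 0 at y ∈ {0}; common: ∅.
  x = 4: f ≡ 0 at y ∈ {4}; g ≡ 0 at y ∈ {1}; common: ∅.
  x = 5: f ≡ 0 at y ∈ {0, 4}; g ≡ 0 at y ∈ {2}; common: ∅.
  x = 6: f ≡ 0 at y ∈ {1, 6}; g ≡ 0 at y ∈ {3}; common: ∅.
Collecting: common zeros = ∅, so the count is 0.
Comparison with the Bézout bound: 0 ≤ 2 = deg(f)·deg(g), as expected for curves with no common component (the affine F_7-count falls short of the bound because intersections may lie at infinity, over extension fields, or carry multiplicity).


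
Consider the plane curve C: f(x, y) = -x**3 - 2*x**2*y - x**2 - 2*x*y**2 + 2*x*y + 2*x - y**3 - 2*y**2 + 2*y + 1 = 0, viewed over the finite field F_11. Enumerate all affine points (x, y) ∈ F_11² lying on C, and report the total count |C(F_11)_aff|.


Affine F_11-points: {(0, 1), (0, 2), (0, 6), (1, 9), (2, 6), (3, 8), (3, 9), (6, 4), (7, 6), (8, 3), (10, 9)}; count = 11.

For each of the 121 pairs (x, y) ∈ F_11², evaluate f(x, y) mod 11. Record the zeros.
  x = 0: [0↦1, 1↦0, 2↦0, 3↦6, 4↦1, 5↦1, 6↦0, 7↦3, 8↦4, 9↦8, 10↦9]  zeros at y ∈ {1, 2, 6}
  x = 1: [0↦1, 1↦9, 2↦3, 3↦10, 4↦2, 5↦6, 6↦5, 7↦4, 8↦8, 9↦0, 10↦7]  zeros at y ∈ {9}
  x = 2: [0↦4, 1↦6, 2↦1, 3↦5, 4↦1, 5↦5, 6↦0, 7↦2, 8↦5, 9↦3, 10↦1]  zeros at y ∈ {6}
  x = 3: [0↦4, 1↦7, 2↦10, 3↦7, 4↦3, 5↦3, 6↦1, 7↦2, 8↦0, 9↦0, 10↦7]  zeros at y ∈ {8, 9}
  x = 4: [0↦6, 1↦6, 2↦2, 3↦10, 4↦2, 5↦5, 6↦2, 7↦9, 8↦9, 9↦7, 10↦8]  zeros at y ∈ ∅
  x = 5: [0↦4, 1↦8, 2↦4, 3↦8, 4↦3, 5↦5, 6↦8, 7↦6, 8↦4, 9↦7, 10↦9]  zeros at y ∈ ∅
  x = 6: [0↦3, 1↦7, 2↦10, 3↦6, 4↦0, 5↦8, 6↦2, 7↦9, 8↦1, 9↦5, 10↦4]  zeros at y ∈ {4}
  x = 7: [0↦8, 1↦8, 2↦3, 3↦9, 4↦9, 5↦8, 6↦0, 7↦1, 8↦5, 9↦6, 10↦9]  zeros at y ∈ {6}
  x = 8: [0↦2, 1↦5, 2↦10, 3↦0, 4↦2, 5↦10, 6↦7, 7↦9, 8↦10, 9↦4, 10↦7]  zeros at y ∈ {3}
  x = 9: [0↦1, 1↦3, 2↦3, 3↦6, 4↦6, 5↦8, 6↦6, 7↦5, 8↦10, 9↦4, 10↦3]  zeros at y ∈ ∅
  x = 10: [0↦10, 1↦7, 2↦9, 3↦10, 4↦4, 5↦7, 6↦2, 7↦5, 8↦10, 9↦0, 10↦2]  zeros at y ∈ {9}
Collecting zeros: affine points = {(0, 1), (0, 2), (0, 6), (1, 9), (2, 6), (3, 8), (3, 9), (6, 4), (7, 6), (8, 3), (10, 9)}.
Total count |C(F_11)_aff| = 11.
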